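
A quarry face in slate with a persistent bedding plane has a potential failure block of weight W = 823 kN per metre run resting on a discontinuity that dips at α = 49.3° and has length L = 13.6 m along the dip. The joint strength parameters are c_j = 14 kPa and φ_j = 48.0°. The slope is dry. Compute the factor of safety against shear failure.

FS = 1.26

Resolving the block weight along and normal to the plane and applying the Mohr–Coulomb strength on the joint:
N' = W cosα = 823·cos49.3° = 536.7 kN/m
Driving force T = W sinα = 823·sin49.3° = 623.9 kN/m
Resisting force R = c_j·L + N'·tanφ_j = 14·13.6 + 536.7·tan48.0° = 190.4 + 596.0 = 786.4 kN/m
FS = R / T = 786.4 / 623.9 = 1.260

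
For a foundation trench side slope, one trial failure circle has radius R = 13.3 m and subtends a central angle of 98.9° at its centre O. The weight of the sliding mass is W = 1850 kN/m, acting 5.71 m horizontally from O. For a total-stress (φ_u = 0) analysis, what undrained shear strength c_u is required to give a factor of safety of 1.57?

c_u = 54.3 kPa

FS = c_u·L_a·R / (W·d), so c_u = FS·W·d / (L_a·R).
Arc length L_a = R·θ = 13.3·(98.9°·π/180) = 13.3·1.7261 = 22.96 m
c_u = 1.57·1850·5.71 / (22.96·13.3) = 16584.7 / 305.34 = 54.32 kPa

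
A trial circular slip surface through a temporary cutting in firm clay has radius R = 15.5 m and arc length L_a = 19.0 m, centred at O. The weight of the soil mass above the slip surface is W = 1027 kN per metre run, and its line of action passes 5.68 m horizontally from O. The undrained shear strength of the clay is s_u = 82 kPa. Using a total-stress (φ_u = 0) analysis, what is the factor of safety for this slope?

Taking moments about the centre O, the resisting moment is provided by the undrained shear strength acting along the arc:
M_R = s_u·L_a·R = 82·19.00·15.5 = 24149.0 kN·m/m
M_D = W·d = 1027·5.68 = 5833.4 kN·m/m
FS = M_R / M_D = 24149.0 / 5833.4 = 4.140

FS = 4.14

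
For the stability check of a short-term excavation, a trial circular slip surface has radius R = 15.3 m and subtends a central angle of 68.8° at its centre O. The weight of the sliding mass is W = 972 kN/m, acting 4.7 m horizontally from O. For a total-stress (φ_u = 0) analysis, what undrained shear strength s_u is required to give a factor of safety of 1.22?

s_u = 19.8 kPa

FS = s_u·L_a·R / (W·d), so s_u = FS·W·d / (L_a·R).
Arc length L_a = R·θ = 15.3·(68.8°·π/180) = 15.3·1.2008 = 18.37 m
s_u = 1.22·972·4.7 / (18.37·15.3) = 5573.4 / 281.09 = 19.83 kPa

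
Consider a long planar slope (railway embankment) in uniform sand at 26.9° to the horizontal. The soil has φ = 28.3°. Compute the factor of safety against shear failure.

FS = 1.06

For a dry cohesionless infinite slope the factor of safety is FS = tanφ / tanβ.
FS = tan28.3° / tan26.9° = 0.5384 / 0.5073 = 1.061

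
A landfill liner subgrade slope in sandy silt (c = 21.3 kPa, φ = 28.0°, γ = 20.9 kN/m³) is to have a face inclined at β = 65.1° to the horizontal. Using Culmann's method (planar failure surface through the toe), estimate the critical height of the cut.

Culmann's analysis gives the critical failure plane at α_cr = (β + φ)/2 = (65.1 + 28.0)/2 = 46.5°, and the critical height
H_c = (4c/γ) · sinβ cosφ / [1 − cos(β − φ)]
    = (4·21.3/20.9) · sin65.1°·cos28.0° / [1 − cos(37.1°)]
    = 4.077 · 0.9070·0.8829 / [1 − 0.7976]
    = 4.077 · 0.8009 / 0.2024
    = 16.13 m

H_c = 16.13 m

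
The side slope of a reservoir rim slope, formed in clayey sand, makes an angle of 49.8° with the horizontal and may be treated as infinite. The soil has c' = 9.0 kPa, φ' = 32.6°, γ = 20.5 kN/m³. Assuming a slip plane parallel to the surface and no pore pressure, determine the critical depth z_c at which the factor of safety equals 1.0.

z_c = 1.94 m

Setting FS = 1.00 in FS = [c' + γz cos²β tanφ'] / [γz sinβ cosβ] and solving for z:
z = c' / [γ cosβ (FS·sinβ − cosβ·tanφ')]
  = 9.0 / [20.5·cos49.8°·(1.00·sin49.8° − cos49.8°·tan32.6°)]
  = 9.0 / [20.5·0.6455·(1.00·0.7638 − 0.6455·0.6395)]
  = 9.0 / 4.6445 = 1.938 m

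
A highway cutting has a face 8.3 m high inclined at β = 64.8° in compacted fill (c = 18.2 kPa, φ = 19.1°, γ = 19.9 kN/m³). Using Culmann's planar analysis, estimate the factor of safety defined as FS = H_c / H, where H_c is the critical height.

H_c = (4c/γ) · sinβ cosφ / [1 − cos(β − φ)]
    = (4·18.2/19.9) · sin64.8°·cos19.1° / [1 − cos45.7°]
    = 3.658 · 0.8550 / 0.3016 = 10.37 m
FS = H_c / H = 10.37 / 8.3 = 1.250

FS = 1.25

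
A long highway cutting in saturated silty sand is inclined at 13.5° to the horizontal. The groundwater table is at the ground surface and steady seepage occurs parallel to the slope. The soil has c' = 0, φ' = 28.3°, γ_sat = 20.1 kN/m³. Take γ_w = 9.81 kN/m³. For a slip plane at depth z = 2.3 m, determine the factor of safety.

With seepage parallel to the slope and the water table at the surface, the effective normal stress on the slip plane uses the buoyant unit weight γ' = γ_sat − γ_w while the driving shear stress uses γ_sat:
FS = [c' + γ' z cos²β tanφ'] / [γ_sat z sinβ cosβ]
(For c' = 0 this reduces to FS = (γ'/γ_sat)·tanφ'/tanβ.)
γ' = 20.1 − 9.81 = 10.29 kN/m³
Numerator = 0.0 + 10.29·2.3·cos²13.5°·tan28.3° = 0.0 + 10.29·2.3·0.9455·0.5384 = 12.049 kPa
Denominator = 20.1·2.3·sin13.5°·cos13.5° = 20.1·2.3·0.2334·0.9724 = 10.494 kPa
FS = 12.049 / 10.494 = 1.148

FS = 1.15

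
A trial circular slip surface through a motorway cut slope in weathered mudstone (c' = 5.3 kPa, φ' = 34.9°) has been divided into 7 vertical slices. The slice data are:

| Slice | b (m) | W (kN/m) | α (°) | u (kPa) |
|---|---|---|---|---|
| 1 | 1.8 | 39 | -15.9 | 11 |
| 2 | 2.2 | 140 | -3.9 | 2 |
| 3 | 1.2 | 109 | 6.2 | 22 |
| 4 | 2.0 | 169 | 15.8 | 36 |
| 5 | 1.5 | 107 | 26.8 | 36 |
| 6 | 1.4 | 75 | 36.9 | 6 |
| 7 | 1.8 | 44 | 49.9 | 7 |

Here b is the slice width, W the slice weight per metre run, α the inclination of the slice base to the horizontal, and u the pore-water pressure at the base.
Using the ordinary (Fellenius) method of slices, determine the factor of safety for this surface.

FS = 2.20

Ordinary method of slices: FS = Σ[c'·Δl_i + (W_i cosα_i − u_i·Δl_i)·tanφ'] / Σ W_i sinα_i, with Δl_i = b_i / cosα_i.
Slice 1: Δl = 1.8/cos(-15.9°) = 1.872 m; N'_1 = 39·cos(-15.9°) − 11·1.872 = 16.9; c'Δl = 9.92; W sinα = -10.7
Slice 2: Δl = 2.2/cos(-3.9°) = 2.205 m; N'_2 = 140·cos(-3.9°) − 2·2.205 = 135.3; c'Δl = 11.69; W sinα = -9.5
Slice 3: Δl = 1.2/cos6.2° = 1.207 m; N'_3 = 109·cos6.2° − 22·1.207 = 81.8; c'Δl = 6.40; W sinα = 11.8
Slice 4: Δl = 2.0/cos15.8° = 2.079 m; N'_4 = 169·cos15.8° − 36·2.079 = 87.8; c'Δl = 11.02; W sinα = 46.0
Slice 5: Δl = 1.5/cos26.8° = 1.681 m; N'_5 = 107·cos26.8° − 36·1.681 = 35.0; c'Δl = 8.91; W sinα = 48.2
Slice 6: Δl = 1.4/cos36.9° = 1.751 m; N'_6 = 75·cos36.9° − 6·1.751 = 49.5; c'Δl = 9.28; W sinα = 45.0
Slice 7: Δl = 1.8/cos49.9° = 2.794 m; N'_7 = 44·cos49.9° − 7·2.794 = 8.8; c'Δl = 14.81; W sinα = 33.7
Σc'Δl = 72.0 kN/m; ΣN' = 415.0 kN/m; ΣW sinα = 164.5 kN/m
Resisting = 72.0 + 415.0·tan34.9° = 72.0 + 289.5 = 361.6 kN/m
FS = 361.6 / 164.5 = 2.198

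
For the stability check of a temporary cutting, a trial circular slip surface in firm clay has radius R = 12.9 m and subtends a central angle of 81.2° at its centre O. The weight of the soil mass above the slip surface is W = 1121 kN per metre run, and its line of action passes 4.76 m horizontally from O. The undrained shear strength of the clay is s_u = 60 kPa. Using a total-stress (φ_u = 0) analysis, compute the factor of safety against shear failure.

Taking moments about the centre O, the resisting moment is provided by the undrained shear strength acting along the arc:
Arc length L_a = R·θ = 12.9·(81.2°·π/180) = 12.9·1.4172 = 18.28 m
M_R = s_u·L_a·R = 60·18.28·12.9 = 14150.2 kN·m/m
M_D = W·d = 1121·4.76 = 5336.0 kN·m/m
FS = M_R / M_D = 14150.2 / 5336.0 = 2.652

FS = 2.65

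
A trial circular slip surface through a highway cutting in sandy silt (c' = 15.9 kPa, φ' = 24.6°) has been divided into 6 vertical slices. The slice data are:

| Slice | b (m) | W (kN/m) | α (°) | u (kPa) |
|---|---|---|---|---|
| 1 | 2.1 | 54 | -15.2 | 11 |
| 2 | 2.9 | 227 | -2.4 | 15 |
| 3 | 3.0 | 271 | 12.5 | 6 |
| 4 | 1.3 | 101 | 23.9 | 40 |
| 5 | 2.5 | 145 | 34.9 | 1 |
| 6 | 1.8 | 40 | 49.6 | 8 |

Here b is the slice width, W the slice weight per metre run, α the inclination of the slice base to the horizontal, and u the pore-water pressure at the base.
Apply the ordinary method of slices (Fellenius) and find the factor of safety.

FS = 2.77

Ordinary method of slices: FS = Σ[c'·Δl_i + (W_i cosα_i − u_i·Δl_i)·tanφ'] / Σ W_i sinα_i, with Δl_i = b_i / cosα_i.
Slice 1: Δl = 2.1/cos(-15.2°) = 2.176 m; N'_1 = 54·cos(-15.2°) − 11·2.176 = 28.2; c'Δl = 34.60; W sinα = -14.2
Slice 2: Δl = 2.9/cos(-2.4°) = 2.903 m; N'_2 = 227·cos(-2.4°) − 15·2.903 = 183.3; c'Δl = 46.15; W sinα = -9.5
Slice 3: Δl = 3.0/cos12.5° = 3.073 m; N'_3 = 271·cos12.5° − 6·3.073 = 246.1; c'Δl = 48.86; W sinα = 58.7
Slice 4: Δl = 1.3/cos23.9° = 1.422 m; N'_4 = 101·cos23.9° − 40·1.422 = 35.5; c'Δl = 22.61; W sinα = 40.9
Slice 5: Δl = 2.5/cos34.9° = 3.048 m; N'_5 = 145·cos34.9° − 1·3.048 = 115.9; c'Δl = 48.47; W sinα = 83.0
Slice 6: Δl = 1.8/cos49.6° = 2.777 m; N'_6 = 40·cos49.6° − 8·2.777 = 3.7; c'Δl = 44.16; W sinα = 30.5
Σc'Δl = 244.8 kN/m; ΣN' = 612.6 kN/m; ΣW sinα = 189.3 kN/m
Resisting = 244.8 + 612.6·tan24.6° = 244.8 + 280.5 = 525.3 kN/m
FS = 525.3 / 189.3 = 2.775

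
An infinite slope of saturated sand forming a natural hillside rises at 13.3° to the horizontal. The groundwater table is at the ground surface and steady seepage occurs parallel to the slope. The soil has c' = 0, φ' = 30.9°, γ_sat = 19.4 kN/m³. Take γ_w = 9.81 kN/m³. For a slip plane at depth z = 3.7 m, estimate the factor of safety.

With seepage parallel to the slope and the water table at the surface, the effective normal stress on the slip plane uses the buoyant unit weight γ' = γ_sat − γ_w while the driving shear stress uses γ_sat:
FS = [c' + γ' z cos²β tanφ'] / [γ_sat z sinβ cosβ]
(For c' = 0 this reduces to FS = (γ'/γ_sat)·tanφ'/tanβ.)
γ' = 19.4 − 9.81 = 9.59 kN/m³
Numerator = 0.0 + 9.59·3.7·cos²13.3°·tan30.9° = 0.0 + 9.59·3.7·0.9471·0.5985 = 20.112 kPa
Denominator = 19.4·3.7·sin13.3°·cos13.3° = 19.4·3.7·0.2300·0.9732 = 16.070 kPa
FS = 20.112 / 16.070 = 1.252

FS = 1.25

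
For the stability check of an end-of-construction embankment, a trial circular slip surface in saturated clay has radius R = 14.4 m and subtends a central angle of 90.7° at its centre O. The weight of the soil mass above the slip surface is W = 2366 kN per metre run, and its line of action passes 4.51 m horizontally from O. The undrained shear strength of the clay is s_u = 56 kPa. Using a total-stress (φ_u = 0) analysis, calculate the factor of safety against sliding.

FS = 1.72

Taking moments about the centre O, the resisting moment is provided by the undrained shear strength acting along the arc:
Arc length L_a = R·θ = 14.4·(90.7°·π/180) = 14.4·1.5830 = 22.80 m
M_R = s_u·L_a·R = 56·22.80·14.4 = 18382.2 kN·m/m
M_D = W·d = 2366·4.51 = 10670.7 kN·m/m
FS = M_R / M_D = 18382.2 / 10670.7 = 1.723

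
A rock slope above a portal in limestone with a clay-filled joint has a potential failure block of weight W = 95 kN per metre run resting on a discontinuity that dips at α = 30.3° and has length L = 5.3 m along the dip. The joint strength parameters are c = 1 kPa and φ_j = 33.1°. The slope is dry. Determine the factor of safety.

FS = 1.23

Resolving the block weight along and normal to the plane and applying the Mohr–Coulomb strength on the joint:
N' = W cosα = 95·cos30.3° = 82.0 kN/m
Driving force T = W sinα = 95·sin30.3° = 47.9 kN/m
Resisting force R = c·L + N'·tanφ_j = 1·5.3 + 82.0·tan33.1° = 5.3 + 53.5 = 58.8 kN/m
FS = R / T = 58.8 / 47.9 = 1.226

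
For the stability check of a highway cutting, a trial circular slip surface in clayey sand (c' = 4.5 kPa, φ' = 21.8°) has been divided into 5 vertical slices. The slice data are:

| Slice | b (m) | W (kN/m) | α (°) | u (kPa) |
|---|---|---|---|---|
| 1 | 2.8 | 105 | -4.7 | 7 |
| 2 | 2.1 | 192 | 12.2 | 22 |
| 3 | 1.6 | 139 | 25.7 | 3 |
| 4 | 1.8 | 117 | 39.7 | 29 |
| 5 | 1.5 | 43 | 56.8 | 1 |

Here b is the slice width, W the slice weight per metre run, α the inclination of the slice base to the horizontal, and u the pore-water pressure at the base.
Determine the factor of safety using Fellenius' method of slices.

FS = 1.03

Ordinary method of slices: FS = Σ[c'·Δl_i + (W_i cosα_i − u_i·Δl_i)·tanφ'] / Σ W_i sinα_i, with Δl_i = b_i / cosα_i.
Slice 1: Δl = 2.8/cos(-4.7°) = 2.809 m; N'_1 = 105·cos(-4.7°) − 7·2.809 = 85.0; c'Δl = 12.64; W sinα = -8.6
Slice 2: Δl = 2.1/cos12.2° = 2.149 m; N'_2 = 192·cos12.2° − 22·2.149 = 140.4; c'Δl = 9.67; W sinα = 40.6
Slice 3: Δl = 1.6/cos25.7° = 1.776 m; N'_3 = 139·cos25.7° − 3·1.776 = 119.9; c'Δl = 7.99; W sinα = 60.3
Slice 4: Δl = 1.8/cos39.7° = 2.339 m; N'_4 = 117·cos39.7° − 29·2.339 = 22.2; c'Δl = 10.53; W sinα = 74.7
Slice 5: Δl = 1.5/cos56.8° = 2.739 m; N'_5 = 43·cos56.8° − 1·2.739 = 20.8; c'Δl = 12.33; W sinα = 36.0
Σc'Δl = 53.2 kN/m; ΣN' = 388.3 kN/m; ΣW sinα = 203.0 kN/m
Resisting = 53.2 + 388.3·tan21.8° = 53.2 + 155.3 = 208.5 kN/m
FS = 208.5 / 203.0 = 1.027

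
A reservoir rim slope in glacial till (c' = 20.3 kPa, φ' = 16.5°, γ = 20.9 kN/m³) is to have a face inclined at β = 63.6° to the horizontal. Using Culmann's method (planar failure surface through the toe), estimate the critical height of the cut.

Culmann's analysis gives the critical failure plane at α_cr = (β + φ')/2 = (63.6 + 16.5)/2 = 40.0°, and the critical height
H_c = (4c'/γ) · sinβ cosφ' / [1 − cos(β − φ')]
    = (4·20.3/20.9) · sin63.6°·cos16.5° / [1 − cos(47.1°)]
    = 3.885 · 0.8957·0.9588 / [1 − 0.6807]
    = 3.885 · 0.8588 / 0.3193
    = 10.45 m

H_c = 10.45 m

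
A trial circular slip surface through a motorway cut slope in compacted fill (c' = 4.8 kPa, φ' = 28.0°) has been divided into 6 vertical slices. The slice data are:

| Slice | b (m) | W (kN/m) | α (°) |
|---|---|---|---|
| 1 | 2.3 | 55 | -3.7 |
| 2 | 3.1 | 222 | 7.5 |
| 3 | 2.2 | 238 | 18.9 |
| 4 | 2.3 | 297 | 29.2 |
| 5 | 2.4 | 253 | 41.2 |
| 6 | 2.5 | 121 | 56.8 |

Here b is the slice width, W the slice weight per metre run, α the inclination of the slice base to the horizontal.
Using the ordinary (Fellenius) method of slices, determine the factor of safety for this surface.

Ordinary method of slices: FS = Σ[c'·Δl_i + (W_i cosα_i)·tanφ'] / Σ W_i sinα_i, with Δl_i = b_i / cosα_i.
Slice 1: Δl = 2.3/cos(-3.7°) = 2.305 m; N'_1 = 55·cos(-3.7°) = 54.9; c'Δl = 11.06; W sinα = -3.5
Slice 2: Δl = 3.1/cos7.5° = 3.127 m; N'_2 = 222·cos7.5° = 220.1; c'Δl = 15.01; W sinα = 29.0
Slice 3: Δl = 2.2/cos18.9° = 2.325 m; N'_3 = 238·cos18.9° = 225.2; c'Δl = 11.16; W sinα = 77.1
Slice 4: Δl = 2.3/cos29.2° = 2.635 m; N'_4 = 297·cos29.2° = 259.3; c'Δl = 12.65; W sinα = 144.9
Slice 5: Δl = 2.4/cos41.2° = 3.190 m; N'_5 = 253·cos41.2° = 190.4; c'Δl = 15.31; W sinα = 166.6
Slice 6: Δl = 2.5/cos56.8° = 4.566 m; N'_6 = 121·cos56.8° = 66.3; c'Δl = 21.92; W sinα = 101.2
Σc'Δl = 87.1 kN/m; ΣN' = 1016.0 kN/m; ΣW sinα = 515.3 kN/m
Resisting = 87.1 + 1016.0·tan28.0° = 87.1 + 540.2 = 627.3 kN/m
FS = 627.3 / 515.3 = 1.217

FS = 1.22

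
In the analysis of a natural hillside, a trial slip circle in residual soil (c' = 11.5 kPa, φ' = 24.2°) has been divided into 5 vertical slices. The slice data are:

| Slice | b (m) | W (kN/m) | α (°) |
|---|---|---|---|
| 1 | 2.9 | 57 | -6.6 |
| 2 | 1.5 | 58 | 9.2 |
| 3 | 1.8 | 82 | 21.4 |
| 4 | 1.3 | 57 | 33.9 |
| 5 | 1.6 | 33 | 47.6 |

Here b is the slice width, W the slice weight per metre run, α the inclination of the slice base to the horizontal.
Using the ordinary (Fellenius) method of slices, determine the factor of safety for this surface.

Ordinary method of slices: FS = Σ[c'·Δl_i + (W_i cosα_i)·tanφ'] / Σ W_i sinα_i, with Δl_i = b_i / cosα_i.
Slice 1: Δl = 2.9/cos(-6.6°) = 2.919 m; N'_1 = 57·cos(-6.6°) = 56.6; c'Δl = 33.57; W sinα = -6.6
Slice 2: Δl = 1.5/cos9.2° = 1.520 m; N'_2 = 58·cos9.2° = 57.3; c'Δl = 17.47; W sinα = 9.3
Slice 3: Δl = 1.8/cos21.4° = 1.933 m; N'_3 = 82·cos21.4° = 76.3; c'Δl = 22.23; W sinα = 29.9
Slice 4: Δl = 1.3/cos33.9° = 1.566 m; N'_4 = 57·cos33.9° = 47.3; c'Δl = 18.01; W sinα = 31.8
Slice 5: Δl = 1.6/cos47.6° = 2.373 m; N'_5 = 33·cos47.6° = 22.3; c'Δl = 27.29; W sinα = 24.4
Σc'Δl = 118.6 kN/m; ΣN' = 259.8 kN/m; ΣW sinα = 88.8 kN/m
Resisting = 118.6 + 259.8·tan24.2° = 118.6 + 116.8 = 235.3 kN/m
FS = 235.3 / 88.8 = 2.650

FS = 2.65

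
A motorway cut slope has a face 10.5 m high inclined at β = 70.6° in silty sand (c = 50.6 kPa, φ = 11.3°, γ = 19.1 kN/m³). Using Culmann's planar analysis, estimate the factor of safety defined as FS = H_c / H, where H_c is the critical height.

H_c = (4c/γ) · sinβ cosφ / [1 − cos(β − φ)]
    = (4·50.6/19.1) · sin70.6°·cos11.3° / [1 − cos59.3°]
    = 10.597 · 0.9249 / 0.4895 = 20.03 m
FS = H_c / H = 20.03 / 10.5 = 1.907

FS = 1.91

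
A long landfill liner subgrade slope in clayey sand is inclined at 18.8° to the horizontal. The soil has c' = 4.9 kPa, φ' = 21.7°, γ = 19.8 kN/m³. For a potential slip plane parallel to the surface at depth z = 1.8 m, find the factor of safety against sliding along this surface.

For an infinite slope with a slip plane parallel to the surface (no pore pressure): FS = [c' + γz cos²β tanφ'] / [γz sinβ cosβ].
γz = 19.8·1.8 = 35.64 kN/m²
Numerator = 4.9 + 35.64·cos²18.8°·tan21.7° = 4.9 + 35.64·0.8961·0.3979 = 17.610 kPa
Denominator = 35.64·sin18.8°·cos18.8° = 35.64·0.3223·0.9466 = 10.873 kPa
FS = 17.610 / 10.873 = 1.620

FS = 1.62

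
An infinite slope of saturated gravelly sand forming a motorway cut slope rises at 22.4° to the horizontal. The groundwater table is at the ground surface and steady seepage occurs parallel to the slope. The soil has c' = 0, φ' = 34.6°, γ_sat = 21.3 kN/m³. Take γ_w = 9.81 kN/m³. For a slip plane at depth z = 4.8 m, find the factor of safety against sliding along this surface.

FS = 0.90

With seepage parallel to the slope and the water table at the surface, the effective normal stress on the slip plane uses the buoyant unit weight γ' = γ_sat − γ_w while the driving shear stress uses γ_sat:
FS = [c' + γ' z cos²β tanφ'] / [γ_sat z sinβ cosβ]
(For c' = 0 this reduces to FS = (γ'/γ_sat)·tanφ'/tanβ.)
γ' = 21.3 − 9.81 = 11.49 kN/m³
Numerator = 0.0 + 11.49·4.8·cos²22.4°·tan34.6° = 0.0 + 11.49·4.8·0.8548·0.6899 = 32.522 kPa
Denominator = 21.3·4.8·sin22.4°·cos22.4° = 21.3·4.8·0.3811·0.9245 = 36.021 kPa
FS = 32.522 / 36.021 = 0.903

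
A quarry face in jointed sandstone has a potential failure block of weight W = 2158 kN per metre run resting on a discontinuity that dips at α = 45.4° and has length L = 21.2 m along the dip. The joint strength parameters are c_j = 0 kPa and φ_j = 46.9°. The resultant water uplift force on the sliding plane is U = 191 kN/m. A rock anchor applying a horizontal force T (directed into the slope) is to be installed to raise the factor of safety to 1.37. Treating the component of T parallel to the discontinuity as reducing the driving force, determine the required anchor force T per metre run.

T = 400 kN/m

Resolving forces along and normal to the sliding plane, with the horizontal anchor force T adding T·sinα to the effective normal force and T·cosα acting up the plane against the driving force:
FS = [c_jL + (W cosα − U + T sinα) tanφ_j] / [W sinα − T cosα]
Without the anchor: N' = 1324.2 kN/m, driving T_d = 1536.6 kN/m, resisting R = 0·21.2 + 1324.2·tan46.9° = 1415.1 kN/m, FS = 0.92.
Setting FS = 1.37 and solving for T:
1.37·(1536.6 − T cos45.4°) = 1415.1 + T sin45.4°·tan46.9°
T·(sin45.4°·tan46.9° + 1.37·cos45.4°) = 1.37·1536.6 − 1415.1
T·(0.7120·1.0686 + 1.37·0.7022) = 2105.1 − 1415.1 = 690.0
T·1.7228 = 690.0
T = 400.5 kN/m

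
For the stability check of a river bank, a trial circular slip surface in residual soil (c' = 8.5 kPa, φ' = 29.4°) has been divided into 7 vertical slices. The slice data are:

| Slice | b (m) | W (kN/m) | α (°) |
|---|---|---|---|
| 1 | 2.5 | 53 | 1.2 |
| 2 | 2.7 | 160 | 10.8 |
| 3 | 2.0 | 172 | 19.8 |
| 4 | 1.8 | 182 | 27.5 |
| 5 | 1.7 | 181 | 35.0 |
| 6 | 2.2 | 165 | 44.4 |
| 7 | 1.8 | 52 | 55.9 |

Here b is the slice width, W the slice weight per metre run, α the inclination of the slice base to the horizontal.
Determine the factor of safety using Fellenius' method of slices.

Ordinary method of slices: FS = Σ[c'·Δl_i + (W_i cosα_i)·tanφ'] / Σ W_i sinα_i, with Δl_i = b_i / cosα_i.
Slice 1: Δl = 2.5/cos1.2° = 2.501 m; N'_1 = 53·cos1.2° = 53.0; c'Δl = 21.25; W sinα = 1.1
Slice 2: Δl = 2.7/cos10.8° = 2.749 m; N'_2 = 160·cos10.8° = 157.2; c'Δl = 23.36; W sinα = 30.0
Slice 3: Δl = 2.0/cos19.8° = 2.126 m; N'_3 = 172·cos19.8° = 161.8; c'Δl = 18.07; W sinα = 58.3
Slice 4: Δl = 1.8/cos27.5° = 2.029 m; N'_4 = 182·cos27.5° = 161.4; c'Δl = 17.25; W sinα = 84.0
Slice 5: Δl = 1.7/cos35.0° = 2.075 m; N'_5 = 181·cos35.0° = 148.3; c'Δl = 17.64; W sinα = 103.8
Slice 6: Δl = 2.2/cos44.4° = 3.079 m; N'_6 = 165·cos44.4° = 117.9; c'Δl = 26.17; W sinα = 115.4
Slice 7: Δl = 1.8/cos55.9° = 3.211 m; N'_7 = 52·cos55.9° = 29.2; c'Δl = 27.29; W sinα = 43.1
Σc'Δl = 151.0 kN/m; ΣN' = 828.7 kN/m; ΣW sinα = 435.7 kN/m
Resisting = 151.0 + 828.7·tan29.4° = 151.0 + 467.0 = 618.0 kN/m
FS = 618.0 / 435.7 = 1.418

FS = 1.42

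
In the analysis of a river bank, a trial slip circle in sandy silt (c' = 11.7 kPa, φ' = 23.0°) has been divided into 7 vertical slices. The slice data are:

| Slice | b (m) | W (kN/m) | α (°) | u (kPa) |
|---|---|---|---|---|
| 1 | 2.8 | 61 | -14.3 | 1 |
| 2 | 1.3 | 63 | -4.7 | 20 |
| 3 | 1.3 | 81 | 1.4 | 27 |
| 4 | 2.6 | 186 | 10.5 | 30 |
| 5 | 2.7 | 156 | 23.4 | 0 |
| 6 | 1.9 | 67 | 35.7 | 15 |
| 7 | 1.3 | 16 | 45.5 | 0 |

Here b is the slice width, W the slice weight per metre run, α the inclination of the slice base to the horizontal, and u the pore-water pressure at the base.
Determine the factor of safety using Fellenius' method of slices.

Ordinary method of slices: FS = Σ[c'·Δl_i + (W_i cosα_i − u_i·Δl_i)·tanφ'] / Σ W_i sinα_i, with Δl_i = b_i / cosα_i.
Slice 1: Δl = 2.8/cos(-14.3°) = 2.890 m; N'_1 = 61·cos(-14.3°) − 1·2.890 = 56.2; c'Δl = 33.81; W sinα = -15.1
Slice 2: Δl = 1.3/cos(-4.7°) = 1.304 m; N'_2 = 63·cos(-4.7°) − 20·1.304 = 36.7; c'Δl = 15.26; W sinα = -5.2
Slice 3: Δl = 1.3/cos1.4° = 1.300 m; N'_3 = 81·cos1.4° − 27·1.300 = 45.9; c'Δl = 15.21; W sinα = 2.0
Slice 4: Δl = 2.6/cos10.5° = 2.644 m; N'_4 = 186·cos10.5° − 30·2.644 = 103.6; c'Δl = 30.94; W sinα = 33.9
Slice 5: Δl = 2.7/cos23.4° = 2.942 m; N'_5 = 156·cos23.4° − 0·2.942 = 143.2; c'Δl = 34.42; W sinα = 62.0
Slice 6: Δl = 1.9/cos35.7° = 2.340 m; N'_6 = 67·cos35.7° − 15·2.340 = 19.3; c'Δl = 27.37; W sinα = 39.1
Slice 7: Δl = 1.3/cos45.5° = 1.855 m; N'_7 = 16·cos45.5° − 0·1.855 = 11.2; c'Δl = 21.70; W sinα = 11.4
Σc'Δl = 178.7 kN/m; ΣN' = 416.0 kN/m; ΣW sinα = 128.1 kN/m
Resisting = 178.7 + 416.0·tan23.0° = 178.7 + 176.6 = 355.3 kN/m
FS = 355.3 / 128.1 = 2.774

FS = 2.77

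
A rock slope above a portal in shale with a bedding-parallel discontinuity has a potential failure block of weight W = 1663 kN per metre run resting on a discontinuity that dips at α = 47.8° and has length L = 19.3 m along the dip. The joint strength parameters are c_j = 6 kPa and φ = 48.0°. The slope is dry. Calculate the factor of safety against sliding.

FS = 1.10

Resolving the block weight along and normal to the plane and applying the Mohr–Coulomb strength on the joint:
N' = W cosα = 1663·cos47.8° = 1117.1 kN/m
Driving force T = W sinα = 1663·sin47.8° = 1232.0 kN/m
Resisting force R = c_j·L + N'·tanφ = 6·19.3 + 1117.1·tan48.0° = 115.8 + 1240.6 = 1356.4 kN/m
FS = R / T = 1356.4 / 1232.0 = 1.101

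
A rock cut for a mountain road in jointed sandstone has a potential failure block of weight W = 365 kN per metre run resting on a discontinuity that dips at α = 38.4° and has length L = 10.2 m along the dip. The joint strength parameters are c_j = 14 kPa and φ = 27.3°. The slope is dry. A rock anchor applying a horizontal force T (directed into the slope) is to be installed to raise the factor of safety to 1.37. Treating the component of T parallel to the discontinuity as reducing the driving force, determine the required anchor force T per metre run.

T = 14 kN/m

Resolving forces along and normal to the sliding plane, with the horizontal anchor force T adding T·sinα to the effective normal force and T·cosα acting up the plane against the driving force:
FS = [c_jL + (W cosα + T sinα) tanφ] / [W sinα − T cosα]
Without the anchor: N' = 286.0 kN/m, driving T_d = 226.7 kN/m, resisting R = 14·10.2 + 286.0·tan27.3° = 290.4 kN/m, FS = 1.28.
Setting FS = 1.37 and solving for T:
1.37·(226.7 − T cos38.4°) = 290.4 + T sin38.4°·tan27.3°
T·(sin38.4°·tan27.3° + 1.37·cos38.4°) = 1.37·226.7 − 290.4
T·(0.6211·0.5161 + 1.37·0.7837) = 310.6 − 290.4 = 20.2
T·1.3943 = 20.2
T = 14.5 kN/m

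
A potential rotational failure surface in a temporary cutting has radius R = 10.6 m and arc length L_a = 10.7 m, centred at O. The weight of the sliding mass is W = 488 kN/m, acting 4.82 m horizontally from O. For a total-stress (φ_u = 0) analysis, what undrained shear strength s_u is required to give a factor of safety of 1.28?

FS = s_u·L_a·R / (W·d), so s_u = FS·W·d / (L_a·R).
s_u = 1.28·488·4.82 / (10.70·10.6) = 3010.8 / 113.42 = 26.55 kPa

s_u = 26.5 kPa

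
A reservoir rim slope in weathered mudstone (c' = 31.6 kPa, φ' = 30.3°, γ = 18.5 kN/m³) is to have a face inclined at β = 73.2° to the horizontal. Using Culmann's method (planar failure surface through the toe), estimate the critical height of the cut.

Culmann's analysis gives the critical failure plane at α_cr = (β + φ')/2 = (73.2 + 30.3)/2 = 51.8°, and the critical height
H_c = (4c'/γ) · sinβ cosφ' / [1 − cos(β − φ')]
    = (4·31.6/18.5) · sin73.2°·cos30.3° / [1 − cos(42.9°)]
    = 6.832 · 0.9573·0.8634 / [1 − 0.7325]
    = 6.832 · 0.8265 / 0.2675
    = 21.11 m

H_c = 21.11 m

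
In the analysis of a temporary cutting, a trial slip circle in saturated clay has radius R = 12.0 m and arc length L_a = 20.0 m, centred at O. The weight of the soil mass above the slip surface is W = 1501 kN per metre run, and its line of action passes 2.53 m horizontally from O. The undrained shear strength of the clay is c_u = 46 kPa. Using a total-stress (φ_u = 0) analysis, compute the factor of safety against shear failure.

Taking moments about the centre O, the resisting moment is provided by the undrained shear strength acting along the arc:
M_R = c_u·L_a·R = 46·20.00·12.0 = 11040.0 kN·m/m
M_D = W·d = 1501·2.53 = 3797.5 kN·m/m
FS = M_R / M_D = 11040.0 / 3797.5 = 2.907

FS = 2.91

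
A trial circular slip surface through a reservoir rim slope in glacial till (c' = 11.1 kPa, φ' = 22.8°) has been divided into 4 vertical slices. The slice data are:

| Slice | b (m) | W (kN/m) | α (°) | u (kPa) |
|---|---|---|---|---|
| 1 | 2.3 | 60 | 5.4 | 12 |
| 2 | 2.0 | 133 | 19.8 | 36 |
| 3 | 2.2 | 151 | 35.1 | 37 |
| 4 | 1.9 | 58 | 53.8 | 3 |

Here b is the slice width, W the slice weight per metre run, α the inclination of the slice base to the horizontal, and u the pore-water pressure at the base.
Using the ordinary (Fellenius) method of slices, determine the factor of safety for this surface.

FS = 0.92

Ordinary method of slices: FS = Σ[c'·Δl_i + (W_i cosα_i − u_i·Δl_i)·tanφ'] / Σ W_i sinα_i, with Δl_i = b_i / cosα_i.
Slice 1: Δl = 2.3/cos5.4° = 2.310 m; N'_1 = 60·cos5.4° − 12·2.310 = 32.0; c'Δl = 25.64; W sinα = 5.6
Slice 2: Δl = 2.0/cos19.8° = 2.126 m; N'_2 = 133·cos19.8° − 36·2.126 = 48.6; c'Δl = 23.59; W sinα = 45.1
Slice 3: Δl = 2.2/cos35.1° = 2.689 m; N'_3 = 151·cos35.1° − 37·2.689 = 24.0; c'Δl = 29.85; W sinα = 86.8
Slice 4: Δl = 1.9/cos53.8° = 3.217 m; N'_4 = 58·cos53.8° − 3·3.217 = 24.6; c'Δl = 35.71; W sinα = 46.8
Σc'Δl = 114.8 kN/m; ΣN' = 129.3 kN/m; ΣW sinα = 184.3 kN/m
Resisting = 114.8 + 129.3·tan22.8° = 114.8 + 54.3 = 169.1 kN/m
FS = 169.1 / 184.3 = 0.918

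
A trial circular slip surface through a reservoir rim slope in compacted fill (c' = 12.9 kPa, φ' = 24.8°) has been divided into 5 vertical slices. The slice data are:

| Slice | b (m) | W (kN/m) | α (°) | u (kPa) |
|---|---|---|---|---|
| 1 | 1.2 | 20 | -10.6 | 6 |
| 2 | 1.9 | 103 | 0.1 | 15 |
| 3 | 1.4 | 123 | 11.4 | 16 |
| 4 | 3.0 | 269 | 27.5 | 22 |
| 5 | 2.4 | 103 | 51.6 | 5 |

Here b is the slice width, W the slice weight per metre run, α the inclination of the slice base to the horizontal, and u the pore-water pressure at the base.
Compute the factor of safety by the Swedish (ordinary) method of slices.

FS = 1.48

Ordinary method of slices: FS = Σ[c'·Δl_i + (W_i cosα_i − u_i·Δl_i)·tanφ'] / Σ W_i sinα_i, with Δl_i = b_i / cosα_i.
Slice 1: Δl = 1.2/cos(-10.6°) = 1.221 m; N'_1 = 20·cos(-10.6°) − 6·1.221 = 12.3; c'Δl = 15.75; W sinα = -3.7
Slice 2: Δl = 1.9/cos0.1° = 1.900 m; N'_2 = 103·cos0.1° − 15·1.900 = 74.5; c'Δl = 24.51; W sinα = 0.2
Slice 3: Δl = 1.4/cos11.4° = 1.428 m; N'_3 = 123·cos11.4° − 16·1.428 = 97.7; c'Δl = 18.42; W sinα = 24.3
Slice 4: Δl = 3.0/cos27.5° = 3.382 m; N'_4 = 269·cos27.5° − 22·3.382 = 164.2; c'Δl = 43.63; W sinα = 124.2
Slice 5: Δl = 2.4/cos51.6° = 3.864 m; N'_5 = 103·cos51.6° − 5·3.864 = 44.7; c'Δl = 49.84; W sinα = 80.7
Σc'Δl = 152.2 kN/m; ΣN' = 393.4 kN/m; ΣW sinα = 225.7 kN/m
Resisting = 152.2 + 393.4·tan24.8° = 152.2 + 181.8 = 333.9 kN/m
FS = 333.9 / 225.7 = 1.479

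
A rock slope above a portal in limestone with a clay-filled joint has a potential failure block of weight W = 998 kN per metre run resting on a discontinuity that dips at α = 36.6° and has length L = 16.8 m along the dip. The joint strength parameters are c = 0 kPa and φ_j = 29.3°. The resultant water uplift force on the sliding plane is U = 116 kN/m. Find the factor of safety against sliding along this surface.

FS = 0.65

Resolving the block weight along and normal to the plane and applying the Mohr–Coulomb strength on the joint:
N' = W cosα − U = 998·cos36.6° − 116 = 685.2 kN/m
Driving force T = W sinα = 998·sin36.6° = 595.0 kN/m
Resisting force R = c·L + N'·tanφ_j = 0·16.8 + 685.2·tan29.3° = 0.0 + 384.5 = 384.5 kN/m
FS = R / T = 384.5 / 595.0 = 0.646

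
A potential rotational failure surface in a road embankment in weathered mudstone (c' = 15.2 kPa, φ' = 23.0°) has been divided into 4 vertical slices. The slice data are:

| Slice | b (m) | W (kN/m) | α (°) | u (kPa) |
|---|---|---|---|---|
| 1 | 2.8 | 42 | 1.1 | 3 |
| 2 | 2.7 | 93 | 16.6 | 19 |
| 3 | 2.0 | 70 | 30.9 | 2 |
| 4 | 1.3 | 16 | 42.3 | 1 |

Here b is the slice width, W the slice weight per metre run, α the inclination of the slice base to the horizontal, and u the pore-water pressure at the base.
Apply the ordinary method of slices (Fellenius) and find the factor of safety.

Ordinary method of slices: FS = Σ[c'·Δl_i + (W_i cosα_i − u_i·Δl_i)·tanφ'] / Σ W_i sinα_i, with Δl_i = b_i / cosα_i.
Slice 1: Δl = 2.8/cos1.1° = 2.801 m; N'_1 = 42·cos1.1° − 3·2.801 = 33.6; c'Δl = 42.57; W sinα = 0.8
Slice 2: Δl = 2.7/cos16.6° = 2.817 m; N'_2 = 93·cos16.6° − 19·2.817 = 35.6; c'Δl = 42.82; W sinα = 26.6
Slice 3: Δl = 2.0/cos30.9° = 2.331 m; N'_3 = 70·cos30.9° − 2·2.331 = 55.4; c'Δl = 35.43; W sinα = 35.9
Slice 4: Δl = 1.3/cos42.3° = 1.758 m; N'_4 = 16·cos42.3° − 1·1.758 = 10.1; c'Δl = 26.72; W sinα = 10.8
Σc'Δl = 147.5 kN/m; ΣN' = 134.7 kN/m; ΣW sinα = 74.1 kN/m
Resisting = 147.5 + 134.7·tan23.0° = 147.5 + 57.2 = 204.7 kN/m
FS = 204.7 / 74.1 = 2.763

FS = 2.76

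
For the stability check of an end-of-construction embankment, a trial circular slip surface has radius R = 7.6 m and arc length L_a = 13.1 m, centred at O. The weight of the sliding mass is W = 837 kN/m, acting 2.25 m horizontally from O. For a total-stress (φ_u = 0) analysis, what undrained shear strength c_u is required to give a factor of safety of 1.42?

c_u = 26.9 kPa

FS = c_u·L_a·R / (W·d), so c_u = FS·W·d / (L_a·R).
c_u = 1.42·837·2.25 / (13.10·7.6) = 2674.2 / 99.56 = 26.86 kPa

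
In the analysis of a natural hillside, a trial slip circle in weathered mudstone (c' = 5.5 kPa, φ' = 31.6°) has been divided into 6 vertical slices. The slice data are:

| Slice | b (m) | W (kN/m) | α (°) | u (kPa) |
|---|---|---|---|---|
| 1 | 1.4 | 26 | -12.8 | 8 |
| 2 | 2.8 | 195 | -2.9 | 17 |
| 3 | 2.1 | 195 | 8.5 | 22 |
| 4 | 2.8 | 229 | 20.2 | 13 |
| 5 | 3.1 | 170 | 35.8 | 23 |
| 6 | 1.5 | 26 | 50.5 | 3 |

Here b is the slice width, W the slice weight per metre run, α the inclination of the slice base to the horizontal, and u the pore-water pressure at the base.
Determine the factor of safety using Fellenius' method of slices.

FS = 1.98

Ordinary method of slices: FS = Σ[c'·Δl_i + (W_i cosα_i − u_i·Δl_i)·tanφ'] / Σ W_i sinα_i, with Δl_i = b_i / cosα_i.
Slice 1: Δl = 1.4/cos(-12.8°) = 1.436 m; N'_1 = 26·cos(-12.8°) − 8·1.436 = 13.9; c'Δl = 7.90; W sinα = -5.8
Slice 2: Δl = 2.8/cos(-2.9°) = 2.804 m; N'_2 = 195·cos(-2.9°) − 17·2.804 = 147.1; c'Δl = 15.42; W sinα = -9.9
Slice 3: Δl = 2.1/cos8.5° = 2.123 m; N'_3 = 195·cos8.5° − 22·2.123 = 146.1; c'Δl = 11.68; W sinα = 28.8
Slice 4: Δl = 2.8/cos20.2° = 2.984 m; N'_4 = 229·cos20.2° − 13·2.984 = 176.1; c'Δl = 16.41; W sinα = 79.1
Slice 5: Δl = 3.1/cos35.8° = 3.822 m; N'_5 = 170·cos35.8° − 23·3.822 = 50.0; c'Δl = 21.02; W sinα = 99.4
Slice 6: Δl = 1.5/cos50.5° = 2.358 m; N'_6 = 26·cos50.5° − 3·2.358 = 9.5; c'Δl = 12.97; W sinα = 20.1
Σc'Δl = 85.4 kN/m; ΣN' = 542.7 kN/m; ΣW sinα = 211.8 kN/m
Resisting = 85.4 + 542.7·tan31.6° = 85.4 + 333.9 = 419.2 kN/m
FS = 419.2 / 211.8 = 1.980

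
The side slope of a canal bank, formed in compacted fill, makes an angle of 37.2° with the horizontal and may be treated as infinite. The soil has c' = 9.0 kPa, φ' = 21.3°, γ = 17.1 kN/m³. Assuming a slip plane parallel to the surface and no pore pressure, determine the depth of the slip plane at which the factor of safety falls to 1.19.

Setting FS = 1.19 in FS = [c' + γz cos²β tanφ'] / [γz sinβ cosβ] and solving for z:
z = c' / [γ cosβ (FS·sinβ − cosβ·tanφ')]
  = 9.0 / [17.1·cos37.2°·(1.19·sin37.2° − cos37.2°·tan21.3°)]
  = 9.0 / [17.1·0.7965·(1.19·0.6046 − 0.7965·0.3899)]
  = 9.0 / 5.5697 = 1.616 m

z = 1.62 m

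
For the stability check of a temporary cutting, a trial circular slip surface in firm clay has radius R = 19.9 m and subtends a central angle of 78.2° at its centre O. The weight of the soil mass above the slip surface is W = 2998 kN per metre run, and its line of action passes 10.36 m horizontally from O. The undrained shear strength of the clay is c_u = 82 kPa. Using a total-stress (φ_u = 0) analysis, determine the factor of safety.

Taking moments about the centre O, the resisting moment is provided by the undrained shear strength acting along the arc:
Arc length L_a = R·θ = 19.9·(78.2°·π/180) = 19.9·1.3648 = 27.16 m
M_R = c_u·L_a·R = 82·27.16·19.9 = 44320.4 kN·m/m
M_D = W·d = 2998·10.36 = 31059.3 kN·m/m
FS = M_R / M_D = 44320.4 / 31059.3 = 1.427

FS = 1.43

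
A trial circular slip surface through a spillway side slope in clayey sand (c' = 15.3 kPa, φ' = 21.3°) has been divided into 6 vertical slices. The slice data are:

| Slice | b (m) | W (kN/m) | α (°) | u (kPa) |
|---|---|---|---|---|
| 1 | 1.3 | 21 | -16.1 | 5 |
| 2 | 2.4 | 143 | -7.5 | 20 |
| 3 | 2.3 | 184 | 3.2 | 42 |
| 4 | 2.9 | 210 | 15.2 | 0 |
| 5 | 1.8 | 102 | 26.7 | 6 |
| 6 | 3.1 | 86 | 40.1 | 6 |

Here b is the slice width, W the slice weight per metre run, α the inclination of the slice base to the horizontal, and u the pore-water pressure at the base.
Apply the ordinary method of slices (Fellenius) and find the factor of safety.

Ordinary method of slices: FS = Σ[c'·Δl_i + (W_i cosα_i − u_i·Δl_i)·tanφ'] / Σ W_i sinα_i, with Δl_i = b_i / cosα_i.
Slice 1: Δl = 1.3/cos(-16.1°) = 1.353 m; N'_1 = 21·cos(-16.1°) − 5·1.353 = 13.4; c'Δl = 20.70; W sinα = -5.8
Slice 2: Δl = 2.4/cos(-7.5°) = 2.421 m; N'_2 = 143·cos(-7.5°) − 20·2.421 = 93.4; c'Δl = 37.04; W sinα = -18.7
Slice 3: Δl = 2.3/cos3.2° = 2.304 m; N'_3 = 184·cos3.2° − 42·2.304 = 87.0; c'Δl = 35.24; W sinα = 10.3
Slice 4: Δl = 2.9/cos15.2° = 3.005 m; N'_4 = 210·cos15.2° − 0·3.005 = 202.7; c'Δl = 45.98; W sinα = 55.1
Slice 5: Δl = 1.8/cos26.7° = 2.015 m; N'_5 = 102·cos26.7° − 6·2.015 = 79.0; c'Δl = 30.83; W sinα = 45.8
Slice 6: Δl = 3.1/cos40.1° = 4.053 m; N'_6 = 86·cos40.1° − 6·4.053 = 41.5; c'Δl = 62.01; W sinα = 55.4
Σc'Δl = 231.8 kN/m; ΣN' = 516.9 kN/m; ΣW sinα = 142.1 kN/m
Resisting = 231.8 + 516.9·tan21.3° = 231.8 + 201.5 = 433.3 kN/m
FS = 433.3 / 142.1 = 3.050

FS = 3.05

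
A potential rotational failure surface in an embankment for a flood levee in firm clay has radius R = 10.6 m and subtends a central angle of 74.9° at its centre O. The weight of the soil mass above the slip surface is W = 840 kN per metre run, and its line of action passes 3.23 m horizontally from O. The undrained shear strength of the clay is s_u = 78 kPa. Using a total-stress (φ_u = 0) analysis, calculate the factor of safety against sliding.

FS = 4.22

Taking moments about the centre O, the resisting moment is provided by the undrained shear strength acting along the arc:
Arc length L_a = R·θ = 10.6·(74.9°·π/180) = 10.6·1.3073 = 13.86 m
M_R = s_u·L_a·R = 78·13.86·10.6 = 11456.9 kN·m/m
M_D = W·d = 840·3.23 = 2713.2 kN·m/m
FS = M_R / M_D = 11456.9 / 2713.2 = 4.223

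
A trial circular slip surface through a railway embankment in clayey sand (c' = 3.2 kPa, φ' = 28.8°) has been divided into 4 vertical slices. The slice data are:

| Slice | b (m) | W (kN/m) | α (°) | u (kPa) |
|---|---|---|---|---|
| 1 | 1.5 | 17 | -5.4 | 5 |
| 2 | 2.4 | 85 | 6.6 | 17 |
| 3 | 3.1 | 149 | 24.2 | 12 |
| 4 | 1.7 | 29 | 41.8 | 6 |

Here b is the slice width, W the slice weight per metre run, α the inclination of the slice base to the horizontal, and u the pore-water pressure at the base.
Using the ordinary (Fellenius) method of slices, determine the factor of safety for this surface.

Ordinary method of slices: FS = Σ[c'·Δl_i + (W_i cosα_i − u_i·Δl_i)·tanφ'] / Σ W_i sinα_i, with Δl_i = b_i / cosα_i.
Slice 1: Δl = 1.5/cos(-5.4°) = 1.507 m; N'_1 = 17·cos(-5.4°) − 5·1.507 = 9.4; c'Δl = 4.82; W sinα = -1.6
Slice 2: Δl = 2.4/cos6.6° = 2.416 m; N'_2 = 85·cos6.6° − 17·2.416 = 43.4; c'Δl = 7.73; W sinα = 9.8
Slice 3: Δl = 3.1/cos24.2° = 3.399 m; N'_3 = 149·cos24.2° − 12·3.399 = 95.1; c'Δl = 10.88; W sinα = 61.1
Slice 4: Δl = 1.7/cos41.8° = 2.280 m; N'_4 = 29·cos41.8° − 6·2.280 = 7.9; c'Δl = 7.30; W sinα = 19.3
Σc'Δl = 30.7 kN/m; ΣN' = 155.8 kN/m; ΣW sinα = 88.6 kN/m
Resisting = 30.7 + 155.8·tan28.8° = 30.7 + 85.7 = 116.4 kN/m
FS = 116.4 / 88.6 = 1.314

FS = 1.31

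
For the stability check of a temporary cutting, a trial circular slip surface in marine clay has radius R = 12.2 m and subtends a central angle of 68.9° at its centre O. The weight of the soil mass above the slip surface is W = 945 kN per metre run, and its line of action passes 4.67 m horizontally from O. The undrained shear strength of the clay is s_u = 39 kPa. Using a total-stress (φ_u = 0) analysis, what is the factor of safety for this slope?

FS = 1.58

Taking moments about the centre O, the resisting moment is provided by the undrained shear strength acting along the arc:
Arc length L_a = R·θ = 12.2·(68.9°·π/180) = 12.2·1.2025 = 14.67 m
M_R = s_u·L_a·R = 39·14.67·12.2 = 6980.4 kN·m/m
M_D = W·d = 945·4.67 = 4413.1 kN·m/m
FS = M_R / M_D = 6980.4 / 4413.1 = 1.582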